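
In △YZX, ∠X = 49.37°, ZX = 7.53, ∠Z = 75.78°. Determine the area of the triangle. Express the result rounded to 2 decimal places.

The third angle is ∠Y = 180° − ∠Z − ∠X = 54.85°.
Law of sines: XY = ZX·sin Z/sin Y ≈ 8.9272.
Law of sines: YZ = ZX·sin X/sin Y ≈ 6.9893.
Area = ½·ZX·XY·sin X ≈ 25.508.

area ≈ 25.51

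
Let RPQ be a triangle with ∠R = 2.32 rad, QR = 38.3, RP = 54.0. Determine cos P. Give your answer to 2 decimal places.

By the law of cosines, PQ² = QR² + RP² − 2·QR·RP·cos R = 7200, so PQ ≈ 84.853.
Law of cosines again: cos P = (RP² + PQ² − QR²)/(2·RP·PQ) ≈ 0.94380, so ∠P ≈ 0.337 rad.

0.94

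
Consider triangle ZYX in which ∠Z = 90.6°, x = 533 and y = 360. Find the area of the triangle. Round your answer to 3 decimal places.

area ≈ 95934.740

Area = ½·y·x·sin Z ≈ 95935.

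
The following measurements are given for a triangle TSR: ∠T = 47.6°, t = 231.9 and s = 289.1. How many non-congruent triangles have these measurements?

s·sin T = 289.1·sin(47.6°) ≈ 213.5.
Since s sin T < t < s (213.5 < 231.9 < 289.1), two triangles exist.

2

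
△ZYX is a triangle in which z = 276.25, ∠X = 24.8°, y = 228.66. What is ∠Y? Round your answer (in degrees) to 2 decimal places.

By the law of cosines, x² = z² + y² − 2·z·y·cos X = 13916, so x ≈ 117.96.
Law of cosines again: cos Y = (x² + z² − y²)/(2·x·z) ≈ 0.58219, so ∠Y ≈ 54.40°.

54.40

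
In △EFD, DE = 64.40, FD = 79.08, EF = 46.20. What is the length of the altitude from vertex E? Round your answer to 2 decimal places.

h_E ≈ 37.62

Semiperimeter s = (79.08 + 64.4 + 46.2)/2 = 94.84.
Heron's formula: area = √(94.84·15.76·30.44·48.64) ≈ 1487.6.
The altitude from E has length 2·area/FD ≈ 37.623.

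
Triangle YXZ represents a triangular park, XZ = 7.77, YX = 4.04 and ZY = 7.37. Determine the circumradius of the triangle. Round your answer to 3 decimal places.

By the law of cosines, cos Y = (ZY² + YX² − XZ²) / (2·ZY·YX) ≈ 0.17239, so ∠Y ≈ 80.07°.
Circumradius = XZ/(2 sin Y) ≈ 3.944.

R ≈ 3.944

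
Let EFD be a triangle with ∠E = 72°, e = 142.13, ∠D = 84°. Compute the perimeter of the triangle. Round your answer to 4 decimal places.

The third angle is ∠F = 180° − ∠D − ∠E = 24.00°.
Law of sines: f = e·sin F/sin E ≈ 60.784.
Law of sines: d = e·sin D/sin E ≈ 148.63.
Semiperimeter s = (142.13+60.784+148.63)/2 = 175.77.
Perimeter = 142.13 + 60.784 + 148.63 = 351.54.

351.5401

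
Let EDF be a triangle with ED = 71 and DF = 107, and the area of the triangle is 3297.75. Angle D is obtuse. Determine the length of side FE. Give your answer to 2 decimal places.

From area = ½·ED·DF·sin D, we get sin D = 2·area/(ED·DF) ≈ 0.86817.
Taking the obtuse solution, ∠D ≈ 119.75°.
Law of cosines then gives FE ≈ 155.02.

155.02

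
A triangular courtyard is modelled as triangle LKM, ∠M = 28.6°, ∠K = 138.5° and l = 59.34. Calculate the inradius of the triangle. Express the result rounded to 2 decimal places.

The third angle is ∠L = 180° − ∠K − ∠M = 12.90°.
Law of sines: k = l·sin K/sin L ≈ 176.12.
Law of sines: m = l·sin M/sin L ≈ 127.24.
Area = ½·l·k·sin M ≈ 2501.5.
Semiperimeter s = (59.34+176.12+127.24)/2 = 181.35.
Inradius = area/s = 2501.5/181.35 ≈ 13.794.

13.79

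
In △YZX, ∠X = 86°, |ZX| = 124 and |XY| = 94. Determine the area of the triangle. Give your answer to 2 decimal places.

Area = ½·|ZX|·|XY|·sin X ≈ 5813.8.

5813.80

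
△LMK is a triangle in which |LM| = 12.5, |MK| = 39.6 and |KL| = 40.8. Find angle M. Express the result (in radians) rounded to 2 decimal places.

∠M ≈ 1.51 rad

By the law of cosines, cos M = (|LM|² + |MK|² − |KL|²) / (2·|LM|·|MK|) ≈ 0.06037, so ∠M ≈ 1.510 rad.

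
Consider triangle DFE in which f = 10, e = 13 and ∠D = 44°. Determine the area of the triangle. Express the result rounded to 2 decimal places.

Area = ½·f·e·sin D ≈ 45.153.

area ≈ 45.15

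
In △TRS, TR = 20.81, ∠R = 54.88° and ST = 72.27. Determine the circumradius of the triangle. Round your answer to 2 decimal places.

44.18

Law of sines: sin S = TR·sin R/ST ≈ 0.23553.
Since ST ≥ TR, only the acute value applies: ∠S ≈ 13.62°.
Then ∠T = 180° − ∠R − ∠S ≈ 111.50°.
Law of sines gives RS = ST·sin T/sin R ≈ 82.209.
Circumradius = ST/(2 sin R) ≈ 44.178.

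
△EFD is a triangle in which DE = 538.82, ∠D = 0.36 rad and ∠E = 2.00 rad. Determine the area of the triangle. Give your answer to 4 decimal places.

The third angle is ∠F = π − ∠D − ∠E = 0.782 rad.
Law of sines: FD = DE·sin E/sin F ≈ 695.54.
Law of sines: EF = DE·sin D/sin F ≈ 269.46.
Area = ½·DE·FD·sin D ≈ 66011.

area ≈ 66011.2984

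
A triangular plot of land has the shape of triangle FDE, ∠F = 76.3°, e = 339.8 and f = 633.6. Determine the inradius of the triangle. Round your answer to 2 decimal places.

Law of sines: sin E = e·sin F/f ≈ 0.52104.
Since f ≥ e, only the acute value applies: ∠E ≈ 31.40°.
Then ∠D = 180° − ∠F − ∠E ≈ 72.30°.
Law of sines gives d = f·sin D/sin F ≈ 621.27.
Area = ½·f·e·sin D ≈ 1.0255e+05.
Semiperimeter s = (633.6+621.27+339.8)/2 = 797.34.
Inradius = area/s = 1.0255e+05/797.34 ≈ 128.62.

r ≈ 128.62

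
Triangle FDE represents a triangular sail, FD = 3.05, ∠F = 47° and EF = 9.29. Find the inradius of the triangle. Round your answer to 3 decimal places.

By the law of cosines, DE² = EF² + FD² − 2·EF·FD·cos F = 56.958, so DE ≈ 7.5471.
Area = ½·EF·FD·sin F ≈ 10.361.
Semiperimeter s = (7.5471+9.29+3.05)/2 = 9.9435.
Inradius = area/s = 10.361/9.9435 ≈ 1.042.

r ≈ 1.042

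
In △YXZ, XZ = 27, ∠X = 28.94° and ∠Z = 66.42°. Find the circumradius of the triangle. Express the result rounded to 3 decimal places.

The third angle is ∠Y = 180° − ∠X − ∠Z = 84.64°.
Law of sines: ZY = XZ·sin X/sin Y ≈ 13.123.
Law of sines: YX = XZ·sin Z/sin Y ≈ 24.854.
Circumradius = XZ/(2 sin Y) ≈ 13.559.

R ≈ 13.559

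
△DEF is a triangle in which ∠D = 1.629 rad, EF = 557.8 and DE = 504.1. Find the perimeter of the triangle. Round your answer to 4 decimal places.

perimeter ≈ 1273.1669

Law of sines: sin F = DE·sin D/EF ≈ 0.90220.
Since EF ≥ DE, only the acute value applies: ∠F ≈ 1.125 rad.
Then ∠E = π − ∠D − ∠F ≈ 0.388 rad.
Law of sines gives FD = EF·sin E/sin D ≈ 211.27.
Semiperimeter s = (557.8+211.27+504.1)/2 = 636.58.
Perimeter = 557.8 + 211.27 + 504.1 = 1273.2.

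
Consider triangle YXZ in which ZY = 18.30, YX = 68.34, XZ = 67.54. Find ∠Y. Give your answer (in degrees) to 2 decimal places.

∠Y ≈ 79.78°

By the law of cosines, cos Y = (ZY² + YX² − XZ²) / (2·ZY·YX) ≈ 0.17735, so ∠Y ≈ 79.78°.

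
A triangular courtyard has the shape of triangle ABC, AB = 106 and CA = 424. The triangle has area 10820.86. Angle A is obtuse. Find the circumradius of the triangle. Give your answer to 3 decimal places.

539.343

From area = ½·CA·AB·sin A, we get sin A = 2·area/(CA·AB) ≈ 0.48153.
Taking the obtuse solution, ∠A ≈ 151.21°.
Law of cosines then gives BC ≈ 519.42.
Circumradius = BC/(2 sin A) ≈ 539.34.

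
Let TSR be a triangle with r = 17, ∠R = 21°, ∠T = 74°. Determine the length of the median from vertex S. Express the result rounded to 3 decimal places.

The third angle is ∠S = 180° − ∠R − ∠T = 85.00°.
Law of sines: t = r·sin T/sin R ≈ 45.6.
Law of sines: s = r·sin S/sin R ≈ 47.257.
Median from S: ½√(2·r² + 2·t² − s²) ≈ 25.017.

m_S ≈ 25.017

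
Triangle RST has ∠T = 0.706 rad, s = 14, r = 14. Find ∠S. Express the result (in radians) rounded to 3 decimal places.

1.218

By the law of cosines, t² = r² + s² − 2·r·s·cos T = 93.702, so t ≈ 9.68.
Law of cosines again: cos S = (t² + r² − s²)/(2·t·r) ≈ 0.34571, so ∠S ≈ 1.218 rad.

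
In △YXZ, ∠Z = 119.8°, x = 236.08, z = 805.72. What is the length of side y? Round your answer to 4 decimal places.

Law of sines: sin X = x·sin Z/z ≈ 0.25426.
Since z ≥ x, only the acute value applies: ∠X ≈ 14.73°.
Then ∠Y = 180° − ∠Z − ∠X ≈ 45.47°.
Law of sines gives y = z·sin Y/sin Z ≈ 661.92.

661.9152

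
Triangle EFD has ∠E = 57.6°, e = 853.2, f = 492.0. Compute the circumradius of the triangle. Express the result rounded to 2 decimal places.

Law of sines: sin F = f·sin E/e ≈ 0.48688.
Since e ≥ f, only the acute value applies: ∠F ≈ 29.14°.
Then ∠D = 180° − ∠E − ∠F ≈ 93.26°.
Law of sines gives d = e·sin D/sin E ≈ 1008.9.
Circumradius = e/(2 sin E) ≈ 505.25.

R ≈ 505.25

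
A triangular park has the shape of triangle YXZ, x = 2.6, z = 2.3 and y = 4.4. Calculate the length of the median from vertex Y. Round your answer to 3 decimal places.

Median from Y: ½√(2·x² + 2·z² − y²) ≈ 1.0886.

m_Y ≈ 1.089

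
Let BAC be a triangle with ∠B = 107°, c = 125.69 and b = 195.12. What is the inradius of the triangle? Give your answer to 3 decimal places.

32.112

Law of sines: sin C = c·sin B/b ≈ 0.61602.
Since b ≥ c, only the acute value applies: ∠C ≈ 38.03°.
Then ∠A = 180° − ∠B − ∠C ≈ 34.97°.
Law of sines gives a = b·sin A/sin B ≈ 116.95.
Area = ½·b·c·sin A ≈ 7028.8.
Semiperimeter s = (195.12+116.95+125.69)/2 = 218.88.
Inradius = area/s = 7028.8/218.88 ≈ 32.112.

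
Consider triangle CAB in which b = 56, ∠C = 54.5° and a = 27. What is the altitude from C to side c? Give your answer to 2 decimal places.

26.80

By the law of cosines, c² = a² + b² − 2·a·b·cos C = 2109, so c ≈ 45.923.
Area = ½·a·b·sin C ≈ 615.47.
The altitude from C has length 2·area/c ≈ 26.804.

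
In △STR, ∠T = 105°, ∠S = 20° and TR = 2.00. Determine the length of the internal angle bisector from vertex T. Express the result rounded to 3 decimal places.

t_T ≈ 1.718

The third angle is ∠R = 180° − ∠S − ∠T = 55.00°.
Law of sines: RS = TR·sin T/sin S ≈ 5.6484.
Law of sines: ST = TR·sin R/sin S ≈ 4.7901.
The bisector from T has length 2·ST·TR·cos(∠T/2)/(ST+TR) ≈ 1.7178.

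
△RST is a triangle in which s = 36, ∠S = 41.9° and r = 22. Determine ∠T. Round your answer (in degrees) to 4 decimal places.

114.0132

Law of sines: sin R = r·sin S/s ≈ 0.40812.
Since s ≥ r, only the acute value applies: ∠R ≈ 24.09°.
Then ∠T = 180° − ∠S − ∠R ≈ 114.01°.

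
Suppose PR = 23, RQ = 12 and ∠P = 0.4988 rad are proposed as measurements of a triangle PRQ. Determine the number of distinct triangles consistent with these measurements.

PR·sin P = 23·sin(0.4988 rad) ≈ 11.
Since PR sin P < RQ < PR (11 < 12 < 23), two triangles exist.

2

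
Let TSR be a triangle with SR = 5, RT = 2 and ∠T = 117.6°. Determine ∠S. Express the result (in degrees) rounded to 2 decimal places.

20.76

Law of sines: sin S = RT·sin T/SR ≈ 0.35448.
Since SR ≥ RT, only the acute value applies: ∠S ≈ 20.76°.
Then ∠R = 180° − ∠T − ∠S ≈ 41.64°.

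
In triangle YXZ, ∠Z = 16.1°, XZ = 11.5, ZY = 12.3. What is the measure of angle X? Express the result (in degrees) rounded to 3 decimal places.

By the law of cosines, YX² = XZ² + ZY² − 2·XZ·ZY·cos Z = 11.736, so YX ≈ 3.4257.
Law of cosines again: cos X = (YX² + XZ² − ZY²)/(2·YX·XZ) ≈ -0.09271, so ∠X ≈ 95.32°.

95.319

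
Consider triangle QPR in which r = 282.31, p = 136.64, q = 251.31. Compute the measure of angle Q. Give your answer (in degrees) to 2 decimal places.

62.84

By the law of cosines, cos Q = (p² + r² − q²) / (2·p·r) ≈ 0.45642, so ∠Q ≈ 62.84°.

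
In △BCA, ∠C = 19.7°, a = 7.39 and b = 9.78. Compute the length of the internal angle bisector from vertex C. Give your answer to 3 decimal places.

By the law of cosines, c² = a² + b² − 2·a·b·cos C = 14.172, so c ≈ 3.7646.
The bisector from C has length 2·a·b·cos(∠C/2)/(a+b) ≈ 8.2946.

8.295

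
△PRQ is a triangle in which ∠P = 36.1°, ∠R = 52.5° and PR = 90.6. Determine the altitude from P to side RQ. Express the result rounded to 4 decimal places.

71.8778

The third angle is ∠Q = 180° − ∠P − ∠R = 91.40°.
Law of sines: RQ = PR·sin P/sin Q ≈ 53.397.
Law of sines: QP = PR·sin R/sin Q ≈ 71.899.
Area = ½·PR·RQ·sin R ≈ 1919.
The altitude from P has length 2·area/RQ ≈ 71.878.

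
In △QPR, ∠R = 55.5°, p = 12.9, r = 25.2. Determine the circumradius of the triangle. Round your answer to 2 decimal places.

15.29

Law of sines: sin P = p·sin R/r ≈ 0.42187.
Since r ≥ p, only the acute value applies: ∠P ≈ 24.95°.
Then ∠Q = 180° − ∠R − ∠P ≈ 99.55°.
Law of sines gives q = r·sin Q/sin R ≈ 30.154.
Circumradius = r/(2 sin R) ≈ 15.289.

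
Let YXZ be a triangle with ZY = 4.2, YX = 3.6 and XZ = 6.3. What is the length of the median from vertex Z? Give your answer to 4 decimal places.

5.0423

Median from Z: ½√(2·XZ² + 2·ZY² − YX²) ≈ 5.0423.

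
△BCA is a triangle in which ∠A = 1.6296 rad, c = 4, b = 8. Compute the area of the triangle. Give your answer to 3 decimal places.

Area = ½·b·c·sin A ≈ 15.972.

area ≈ 15.972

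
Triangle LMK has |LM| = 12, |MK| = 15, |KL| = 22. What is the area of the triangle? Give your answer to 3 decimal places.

85.284

Semiperimeter s = (15 + 22 + 12)/2 = 24.5.
Heron's formula: area = √(24.5·9.5·2.5·12.5) ≈ 85.284.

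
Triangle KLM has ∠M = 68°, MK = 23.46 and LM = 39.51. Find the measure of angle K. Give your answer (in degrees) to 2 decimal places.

By the law of cosines, KL² = LM² + MK² − 2·LM·MK·cos M = 1417, so KL ≈ 37.643.
Law of cosines again: cos K = (MK² + KL² − LM²)/(2·MK·KL) ≈ 0.23004, so ∠K ≈ 76.70°.

76.70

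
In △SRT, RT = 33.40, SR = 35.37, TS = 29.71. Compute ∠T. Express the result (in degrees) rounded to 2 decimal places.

By the law of cosines, cos T = (RT² + TS² − SR²) / (2·RT·TS) ≈ 0.37650, so ∠T ≈ 67.88°.

67.88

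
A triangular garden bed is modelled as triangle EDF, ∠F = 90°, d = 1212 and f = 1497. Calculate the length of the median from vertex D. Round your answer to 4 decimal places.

1067.3804

Law of sines: sin D = d·sin F/f ≈ 0.80962.
Since f ≥ d, only the acute value applies: ∠D ≈ 54.06°.
Then ∠E = 180° − ∠F − ∠D ≈ 35.94°.
Law of sines gives e = f·sin E/sin F ≈ 878.67.
Median from D: ½√(2·f² + 2·e² − d²) ≈ 1067.4.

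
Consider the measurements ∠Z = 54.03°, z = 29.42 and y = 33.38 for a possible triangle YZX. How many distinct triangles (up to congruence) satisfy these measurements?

2

y·sin Z = 33.38·sin(54.03°) ≈ 27.02.
Since y sin Z < z < y (27.02 < 29.42 < 33.38), two triangles exist.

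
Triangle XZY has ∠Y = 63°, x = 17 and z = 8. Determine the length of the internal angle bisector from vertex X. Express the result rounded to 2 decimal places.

t_X ≈ 7.47

By the law of cosines, y² = x² + z² − 2·x·z·cos Y = 229.51, so y ≈ 15.15.
Law of cosines again: cos X = (z² + y² − x²)/(2·z·y) ≈ 0.01862, so ∠X ≈ 88.93°.
The bisector from X has length 2·z·y·cos(∠X/2)/(z+y) ≈ 7.4726.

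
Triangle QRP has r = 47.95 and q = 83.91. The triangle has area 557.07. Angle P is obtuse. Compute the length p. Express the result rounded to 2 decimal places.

130.66

From area = ½·q·r·sin P, we get sin P = 2·area/(q·r) ≈ 0.27691.
Taking the obtuse solution, ∠P ≈ 163.92°.
Law of cosines then gives p ≈ 130.66.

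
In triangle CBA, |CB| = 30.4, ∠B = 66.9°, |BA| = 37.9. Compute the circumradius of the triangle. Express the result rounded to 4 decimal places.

20.7454

By the law of cosines, |AC|² = |CB|² + |BA|² − 2·|CB|·|BA|·cos B = 1456.5, so |AC| ≈ 38.164.
Area = ½·|CB|·|BA|·sin B ≈ 529.89.
Circumradius = |AC|/(2 sin B) ≈ 20.745.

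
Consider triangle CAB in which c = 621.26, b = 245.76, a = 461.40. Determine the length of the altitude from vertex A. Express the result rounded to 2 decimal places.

h_A ≈ 213.28

Semiperimeter s = (621.26 + 461.4 + 245.76)/2 = 664.21.
Heron's formula: area = √(664.21·42.95·202.81·418.45) ≈ 49204.
The altitude from A has length 2·area/a ≈ 213.28.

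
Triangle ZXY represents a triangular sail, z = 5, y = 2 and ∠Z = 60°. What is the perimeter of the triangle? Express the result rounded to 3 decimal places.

Law of sines: sin Y = y·sin Z/z ≈ 0.34641.
Since z ≥ y, only the acute value applies: ∠Y ≈ 20.27°.
Then ∠X = 180° − ∠Z − ∠Y ≈ 99.73°.
Law of sines gives x = z·sin X/sin Z ≈ 5.6904.
Semiperimeter s = (5+5.6904+2)/2 = 6.3452.
Perimeter = 5 + 5.6904 + 2 = 12.69.

perimeter ≈ 12.690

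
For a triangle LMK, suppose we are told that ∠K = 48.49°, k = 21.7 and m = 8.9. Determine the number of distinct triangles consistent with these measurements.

m·sin K = 8.9·sin(48.49°) ≈ 6.665.
Since k ≥ m, exactly one triangle exists.

1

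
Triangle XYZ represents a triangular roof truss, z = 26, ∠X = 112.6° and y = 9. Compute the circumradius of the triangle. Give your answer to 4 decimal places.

16.5769

By the law of cosines, x² = y² + z² − 2·y·z·cos X = 936.85, so x ≈ 30.608.
Area = ½·y·z·sin X ≈ 108.02.
Circumradius = x/(2 sin X) ≈ 16.577.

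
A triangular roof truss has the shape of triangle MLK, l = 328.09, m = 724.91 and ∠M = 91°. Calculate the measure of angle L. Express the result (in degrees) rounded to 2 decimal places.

Law of sines: sin L = l·sin M/m ≈ 0.45253.
Since m ≥ l, only the acute value applies: ∠L ≈ 26.91°.
Then ∠K = 180° − ∠M − ∠L ≈ 62.09°.

∠L ≈ 26.91°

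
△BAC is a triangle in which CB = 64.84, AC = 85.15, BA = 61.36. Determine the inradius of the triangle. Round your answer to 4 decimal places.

Semiperimeter s = (85.15 + 64.84 + 61.36)/2 = 105.68.
Heron's formula: area = √(105.68·20.525·40.835·44.315) ≈ 1981.2.
Inradius = area/s = 1981.2/105.68 ≈ 18.748.

r ≈ 18.7477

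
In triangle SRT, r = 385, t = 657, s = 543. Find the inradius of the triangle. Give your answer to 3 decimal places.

Semiperimeter p = (543 + 385 + 657)/2 = 792.5.
Heron's formula: area = √(792.5·249.5·407.5·135.5) ≈ 1.0449e+05.
Inradius = area/p = 1.0449e+05/792.5 ≈ 131.85.

131.847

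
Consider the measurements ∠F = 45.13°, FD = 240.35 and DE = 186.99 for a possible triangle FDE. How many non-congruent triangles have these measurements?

FD·sin F = 240.35·sin(45.13°) ≈ 170.3.
Since FD sin F < DE < FD (170.3 < 186.99 < 240.35), two triangles exist.

2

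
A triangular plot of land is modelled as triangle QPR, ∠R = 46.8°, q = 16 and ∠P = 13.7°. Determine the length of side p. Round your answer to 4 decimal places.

The third angle is ∠Q = 180° − ∠P − ∠R = 119.50°.
Law of sines: p = q·sin P/sin Q ≈ 4.3539.

4.3539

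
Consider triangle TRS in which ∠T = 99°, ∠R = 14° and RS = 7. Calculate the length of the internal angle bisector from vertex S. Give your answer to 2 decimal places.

t_S ≈ 2.30

The third angle is ∠S = 180° − ∠T − ∠R = 67.00°.
Law of sines: ST = RS·sin R/sin T ≈ 1.7146.
Law of sines: TR = RS·sin S/sin T ≈ 6.5239.
The bisector from S has length 2·RS·ST·cos(∠S/2)/(RS+ST) ≈ 2.2969.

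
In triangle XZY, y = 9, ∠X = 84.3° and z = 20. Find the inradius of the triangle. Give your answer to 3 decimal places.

r ≈ 3.575

By the law of cosines, x² = z² + y² − 2·z·y·cos X = 445.24, so x ≈ 21.101.
Area = ½·z·y·sin X ≈ 89.555.
Semiperimeter s = (21.101+20+9)/2 = 25.05.
Inradius = area/s = 89.555/25.05 ≈ 3.575.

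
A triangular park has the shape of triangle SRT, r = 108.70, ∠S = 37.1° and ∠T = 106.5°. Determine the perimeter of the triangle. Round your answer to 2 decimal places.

394.83

The third angle is ∠R = 180° − ∠T − ∠S = 36.40°.
Law of sines: s = r·sin S/sin R ≈ 110.49.
Law of sines: t = r·sin T/sin R ≈ 175.63.
Semiperimeter p = (110.49+108.7+175.63)/2 = 197.41.
Perimeter = 110.49 + 108.7 + 175.63 = 394.83.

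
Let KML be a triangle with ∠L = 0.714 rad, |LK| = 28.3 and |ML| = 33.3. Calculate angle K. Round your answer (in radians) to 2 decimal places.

∠K ≈ 1.43 rad

By the law of cosines, |KM|² = |ML|² + |LK|² − 2·|ML|·|LK|·cos L = 485.36, so |KM| ≈ 22.031.
Law of cosines again: cos K = (|LK|² + |KM|² − |ML|²)/(2·|LK|·|KM|) ≈ 0.14224, so ∠K ≈ 1.428 rad.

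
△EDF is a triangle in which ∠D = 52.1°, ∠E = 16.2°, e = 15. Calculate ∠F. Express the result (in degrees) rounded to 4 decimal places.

The third angle is ∠F = 180° − ∠E − ∠D = 111.70°.

∠F ≈ 111.7000°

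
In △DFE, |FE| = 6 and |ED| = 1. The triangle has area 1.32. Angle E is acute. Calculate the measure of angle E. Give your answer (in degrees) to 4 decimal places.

From area = ½·|FE|·|ED|·sin E, we get sin E = 2·area/(|FE|·|ED|) ≈ 0.44000.
Taking the acute solution, ∠E ≈ 26.10°.

26.1039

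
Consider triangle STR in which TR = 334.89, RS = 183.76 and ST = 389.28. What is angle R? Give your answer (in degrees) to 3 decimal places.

∠R ≈ 92.617°

By the law of cosines, cos R = (TR² + RS² − ST²) / (2·TR·RS) ≈ -0.04566, so ∠R ≈ 92.62°.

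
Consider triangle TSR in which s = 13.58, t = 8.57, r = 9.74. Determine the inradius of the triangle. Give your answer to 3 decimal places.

2.605

Semiperimeter p = (8.57 + 13.58 + 9.74)/2 = 15.945.
Heron's formula: area = √(15.945·7.375·2.365·6.205) ≈ 41.541.
Inradius = area/p = 41.541/15.945 ≈ 2.6053.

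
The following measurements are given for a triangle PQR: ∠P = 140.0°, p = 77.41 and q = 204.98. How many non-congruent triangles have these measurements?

q·sin P = 204.98·sin(140.0°) ≈ 131.8.
Since ∠P is not acute, a triangle exists only if p > q; here p ≤ q, so there is no triangle.

0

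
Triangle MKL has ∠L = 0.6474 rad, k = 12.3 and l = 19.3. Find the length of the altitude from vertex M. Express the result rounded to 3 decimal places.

Law of sines: sin K = k·sin L/l ≈ 0.38437.
Since l ≥ k, only the acute value applies: ∠K ≈ 0.3945 rad.
Then ∠M = π − ∠L − ∠K ≈ 2.0997 rad.
Law of sines gives m = l·sin M/sin L ≈ 27.629.
Area = ½·l·k·sin M ≈ 102.48.
The altitude from M has length 2·area/m ≈ 7.4183.

h_M ≈ 7.418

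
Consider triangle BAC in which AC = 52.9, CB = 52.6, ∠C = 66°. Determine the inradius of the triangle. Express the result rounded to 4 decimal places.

By the law of cosines, BA² = AC² + CB² − 2·AC·CB·cos C = 3301.6, so BA ≈ 57.46.
Area = ½·AC·CB·sin C ≈ 1271.
Semiperimeter s = (52.9+52.6+57.46)/2 = 81.48.
Inradius = area/s = 1271/81.48 ≈ 15.599.

15.5988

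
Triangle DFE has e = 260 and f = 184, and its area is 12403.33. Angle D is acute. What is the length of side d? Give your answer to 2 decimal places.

140.16

From area = ½·f·e·sin D, we get sin D = 2·area/(f·e) ≈ 0.51853.
Taking the acute solution, ∠D ≈ 31.23°.
Law of cosines then gives d ≈ 140.16.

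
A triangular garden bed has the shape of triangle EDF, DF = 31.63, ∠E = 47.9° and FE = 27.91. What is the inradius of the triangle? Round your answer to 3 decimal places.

8.639

Law of sines: sin D = FE·sin E/DF ≈ 0.65471.
Since DF ≥ FE, only the acute value applies: ∠D ≈ 40.90°.
Then ∠F = 180° − ∠E − ∠D ≈ 91.20°.
Law of sines gives ED = DF·sin F/sin E ≈ 42.62.
Area = ½·DF·FE·sin F ≈ 441.3.
Semiperimeter s = (31.63+27.91+42.62)/2 = 51.08.
Inradius = area/s = 441.3/51.08 ≈ 8.6394.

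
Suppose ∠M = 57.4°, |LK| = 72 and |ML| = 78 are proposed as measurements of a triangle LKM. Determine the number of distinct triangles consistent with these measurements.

|ML|·sin M = 78·sin(57.4°) ≈ 65.71.
Since |ML| sin M < |LK| < |ML| (65.71 < 72 < 78), two triangles exist.

2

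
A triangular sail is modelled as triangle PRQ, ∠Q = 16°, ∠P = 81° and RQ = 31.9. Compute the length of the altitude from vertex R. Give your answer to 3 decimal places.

h_R ≈ 8.793

The third angle is ∠R = 180° − ∠Q − ∠P = 83.00°.
Law of sines: QP = RQ·sin R/sin P ≈ 32.057.
Law of sines: PR = RQ·sin Q/sin P ≈ 8.9024.
Area = ½·RQ·QP·sin Q ≈ 140.94.
The altitude from R has length 2·area/QP ≈ 8.7928.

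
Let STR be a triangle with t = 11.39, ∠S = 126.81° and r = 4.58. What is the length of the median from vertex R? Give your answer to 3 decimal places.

12.893

By the law of cosines, s² = t² + r² − 2·t·r·cos S = 213.22, so s ≈ 14.602.
Median from R: ½√(2·s² + 2·t² − r²) ≈ 12.893.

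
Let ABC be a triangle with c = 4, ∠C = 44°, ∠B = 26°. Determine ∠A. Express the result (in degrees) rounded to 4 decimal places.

The third angle is ∠A = 180° − ∠B − ∠C = 110.00°.

∠A ≈ 110.0000°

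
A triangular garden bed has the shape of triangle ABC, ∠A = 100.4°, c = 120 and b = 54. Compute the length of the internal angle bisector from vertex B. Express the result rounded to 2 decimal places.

126.88

By the law of cosines, a² = b² + c² − 2·b·c·cos A = 19656, so a ≈ 140.2.
Law of cosines again: cos B = (c² + a² − b²)/(2·c·a) ≈ 0.92546, so ∠B ≈ 22.26°.
The bisector from B has length 2·c·a·cos(∠B/2)/(c+a) ≈ 126.88.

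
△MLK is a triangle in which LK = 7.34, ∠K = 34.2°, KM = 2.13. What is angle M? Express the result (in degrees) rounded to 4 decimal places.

∠M ≈ 133.6867°

By the law of cosines, ML² = LK² + KM² − 2·LK·KM·cos K = 32.551, so ML ≈ 5.7053.
Law of cosines again: cos M = (KM² + ML² − LK²)/(2·KM·ML) ≈ -0.69072, so ∠M ≈ 133.69°.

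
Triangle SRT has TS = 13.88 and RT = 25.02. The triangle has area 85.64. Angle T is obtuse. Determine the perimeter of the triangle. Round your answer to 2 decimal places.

perimeter ≈ 76.62

From area = ½·RT·TS·sin T, we get sin T = 2·area/(RT·TS) ≈ 0.49321.
Taking the obtuse solution, ∠T ≈ 150.45°.
Law of cosines then gives SR ≈ 37.721.
Perimeter = 25.02 + 13.88 + 37.721 = 76.621.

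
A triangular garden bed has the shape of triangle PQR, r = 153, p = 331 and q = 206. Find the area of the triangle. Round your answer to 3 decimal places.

Semiperimeter s = (331 + 206 + 153)/2 = 345.
Heron's formula: area = √(345·14·139·192) ≈ 11354.

area ≈ 11353.547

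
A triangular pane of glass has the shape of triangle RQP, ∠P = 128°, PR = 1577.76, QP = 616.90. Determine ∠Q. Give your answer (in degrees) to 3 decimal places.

∠Q ≈ 38.054°

By the law of cosines, RQ² = QP² + PR² − 2·QP·PR·cos P = 4.0684e+06, so RQ ≈ 2017.
Law of cosines again: cos Q = (RQ² + QP² − PR²)/(2·RQ·QP) ≈ 0.78743, so ∠Q ≈ 38.05°.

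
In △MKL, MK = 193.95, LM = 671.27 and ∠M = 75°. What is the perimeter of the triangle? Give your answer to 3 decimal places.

By the law of cosines, KL² = LM² + MK² − 2·LM·MK·cos M = 4.2083e+05, so KL ≈ 648.71.
Semiperimeter s = (648.71+671.27+193.95)/2 = 756.97.
Perimeter = 648.71 + 671.27 + 193.95 = 1513.9.

1513.932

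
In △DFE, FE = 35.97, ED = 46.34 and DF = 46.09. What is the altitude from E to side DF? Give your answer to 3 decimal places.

h_E ≈ 33.224

Semiperimeter s = (35.97 + 46.34 + 46.09)/2 = 64.2.
Heron's formula: area = √(64.2·28.23·17.86·18.11) ≈ 765.64.
The altitude from E has length 2·area/DF ≈ 33.224.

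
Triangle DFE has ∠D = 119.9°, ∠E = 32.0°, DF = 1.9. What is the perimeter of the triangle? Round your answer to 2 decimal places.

perimeter ≈ 6.70

The third angle is ∠F = 180° − ∠E − ∠D = 28.10°.
Law of sines: FE = DF·sin D/sin E ≈ 3.1082.
Law of sines: ED = DF·sin F/sin E ≈ 1.6888.
Semiperimeter s = (3.1082+1.6888+1.9)/2 = 3.3485.
Perimeter = 3.1082 + 1.6888 + 1.9 = 6.697.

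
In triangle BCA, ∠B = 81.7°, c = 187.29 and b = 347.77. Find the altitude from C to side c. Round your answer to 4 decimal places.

h_C ≈ 317.9454

Law of sines: sin C = c·sin B/b ≈ 0.53290.
Since b ≥ c, only the acute value applies: ∠C ≈ 32.20°.
Then ∠A = 180° − ∠B − ∠C ≈ 66.10°.
Law of sines gives a = b·sin A/sin B ≈ 321.31.
Area = ½·b·c·sin A ≈ 29774.
The altitude from C has length 2·area/c ≈ 317.95.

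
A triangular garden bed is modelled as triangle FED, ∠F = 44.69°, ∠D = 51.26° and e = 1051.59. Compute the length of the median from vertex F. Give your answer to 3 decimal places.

868.762

The third angle is ∠E = 180° − ∠D − ∠F = 84.05°.
Law of sines: f = e·sin F/sin E ≈ 743.56.
Law of sines: d = e·sin D/sin E ≈ 824.68.
Median from F: ½√(2·e² + 2·d² − f²) ≈ 868.76.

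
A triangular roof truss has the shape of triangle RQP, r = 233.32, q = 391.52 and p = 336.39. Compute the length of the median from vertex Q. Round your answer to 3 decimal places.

Median from Q: ½√(2·p² + 2·r² − q²) ≈ 213.25.

m_Q ≈ 213.252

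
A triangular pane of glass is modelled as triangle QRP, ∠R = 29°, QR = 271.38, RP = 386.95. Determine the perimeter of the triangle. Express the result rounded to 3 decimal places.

By the law of cosines, PQ² = QR² + RP² − 2·QR·RP·cos R = 39689, so PQ ≈ 199.22.
Semiperimeter s = (386.95+199.22+271.38)/2 = 428.78.
Perimeter = 386.95 + 199.22 + 271.38 = 857.55.

857.551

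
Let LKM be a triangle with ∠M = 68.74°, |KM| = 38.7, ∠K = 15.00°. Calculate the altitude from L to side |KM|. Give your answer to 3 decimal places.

The third angle is ∠L = 180° − ∠K − ∠M = 96.26°.
Law of sines: |ML| = |KM|·sin K/sin L ≈ 10.076.
Law of sines: |LK| = |KM|·sin M/sin L ≈ 36.283.
Area = ½·|KM|·|ML|·sin M ≈ 181.71.
The altitude from L has length 2·area/|KM| ≈ 9.3906.

h_L ≈ 9.391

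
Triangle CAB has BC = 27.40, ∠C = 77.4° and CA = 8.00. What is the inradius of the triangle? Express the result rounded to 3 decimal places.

By the law of cosines, AB² = BC² + CA² − 2·BC·CA·cos C = 719.13, so AB ≈ 26.817.
Area = ½·BC·CA·sin C ≈ 106.96.
Semiperimeter s = (26.817+27.4+8)/2 = 31.108.
Inradius = area/s = 106.96/31.108 ≈ 3.4383.

r ≈ 3.438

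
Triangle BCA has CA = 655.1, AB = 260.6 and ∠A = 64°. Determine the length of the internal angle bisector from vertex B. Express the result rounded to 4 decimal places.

By the law of cosines, BC² = CA² + AB² − 2·CA·AB·cos A = 3.4739e+05, so BC ≈ 589.4.
Law of cosines again: cos B = (AB² + BC² − CA²)/(2·AB·BC) ≈ -0.04509, so ∠B ≈ 92.58°.
The bisector from B has length 2·AB·BC·cos(∠B/2)/(AB+BC) ≈ 249.72.

t_B ≈ 249.7246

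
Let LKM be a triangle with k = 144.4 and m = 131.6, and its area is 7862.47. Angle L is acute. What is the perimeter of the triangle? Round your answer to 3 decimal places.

perimeter ≈ 405.733

From area = ½·k·m·sin L, we get sin L = 2·area/(k·m) ≈ 0.82750.
Taking the acute solution, ∠L ≈ 0.975 rad.
Law of cosines then gives l ≈ 129.73.
Perimeter = 129.73 + 144.4 + 131.6 = 405.73.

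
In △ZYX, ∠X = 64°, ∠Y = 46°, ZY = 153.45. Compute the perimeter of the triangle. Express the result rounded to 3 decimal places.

436.695

The third angle is ∠Z = 180° − ∠Y − ∠X = 70.00°.
Law of sines: YX = ZY·sin Z/sin X ≈ 160.43.
Law of sines: XZ = ZY·sin Y/sin X ≈ 122.81.
Semiperimeter s = (160.43+122.81+153.45)/2 = 218.35.
Perimeter = 160.43 + 122.81 + 153.45 = 436.69.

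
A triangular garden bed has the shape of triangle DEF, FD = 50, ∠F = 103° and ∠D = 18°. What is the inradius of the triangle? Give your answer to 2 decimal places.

r ≈ 7.03

The third angle is ∠E = 180° − ∠F − ∠D = 59.00°.
Law of sines: EF = FD·sin D/sin E ≈ 18.025.
Law of sines: DE = FD·sin F/sin E ≈ 56.837.
Area = ½·FD·EF·sin F ≈ 439.09.
Semiperimeter s = (18.025+50+56.837)/2 = 62.431.
Inradius = area/s = 439.09/62.431 ≈ 7.0332.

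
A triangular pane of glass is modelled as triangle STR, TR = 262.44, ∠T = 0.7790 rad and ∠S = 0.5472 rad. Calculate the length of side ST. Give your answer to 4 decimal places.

489.3897

The third angle is ∠R = π − ∠S − ∠T = 1.8154 rad.
Law of sines: ST = TR·sin R/sin S ≈ 489.39.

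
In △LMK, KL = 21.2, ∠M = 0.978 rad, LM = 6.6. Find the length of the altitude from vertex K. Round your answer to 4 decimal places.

20.0448

Law of sines: sin K = LM·sin M/KL ≈ 0.25820.
Since KL ≥ LM, only the acute value applies: ∠K ≈ 0.261 rad.
Then ∠L = π − ∠M − ∠K ≈ 1.902 rad.
Law of sines gives MK = KL·sin L/sin M ≈ 24.168.
Area = ½·KL·LM·sin L ≈ 66.148.
The altitude from K has length 2·area/LM ≈ 20.045.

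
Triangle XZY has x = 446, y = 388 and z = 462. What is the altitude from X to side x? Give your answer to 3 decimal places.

Semiperimeter s = (446 + 462 + 388)/2 = 648.
Heron's formula: area = √(648·202·186·260) ≈ 79562.
The altitude from X has length 2·area/x ≈ 356.78.

h_X ≈ 356.781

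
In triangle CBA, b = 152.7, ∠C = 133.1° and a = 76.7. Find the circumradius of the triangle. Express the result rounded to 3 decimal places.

R ≈ 145.595

By the law of cosines, c² = b² + a² − 2·b·a·cos C = 45205, so c ≈ 212.62.
Area = ½·b·a·sin C ≈ 4275.9.
Circumradius = c/(2 sin C) ≈ 145.59.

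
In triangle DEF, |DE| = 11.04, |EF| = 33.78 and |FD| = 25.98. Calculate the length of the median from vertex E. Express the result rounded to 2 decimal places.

Median from E: ½√(2·|DE|² + 2·|EF|² − |FD|²) ≈ 21.512.

m_E ≈ 21.51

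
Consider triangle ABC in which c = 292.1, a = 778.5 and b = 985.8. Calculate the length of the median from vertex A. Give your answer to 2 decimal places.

614.04

Median from A: ½√(2·b² + 2·c² − a²) ≈ 614.04.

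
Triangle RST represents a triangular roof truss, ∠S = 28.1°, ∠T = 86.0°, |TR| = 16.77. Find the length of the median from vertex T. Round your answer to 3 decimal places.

The third angle is ∠R = 180° − ∠S − ∠T = 65.90°.
Law of sines: |ST| = |TR|·sin R/sin S ≈ 32.501.
Law of sines: |RS| = |TR|·sin T/sin S ≈ 35.517.
Median from T: ½√(2·|ST|² + 2·|TR|² − |RS|²) ≈ 18.799.

m_T ≈ 18.799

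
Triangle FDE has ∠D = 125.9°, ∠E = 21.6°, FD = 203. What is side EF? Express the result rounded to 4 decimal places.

446.6924

The third angle is ∠F = 180° − ∠D − ∠E = 32.50°.
Law of sines: EF = FD·sin D/sin E ≈ 446.69.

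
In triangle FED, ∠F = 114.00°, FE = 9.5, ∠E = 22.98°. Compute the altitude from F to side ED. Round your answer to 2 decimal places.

h_F ≈ 3.71

The third angle is ∠D = 180° − ∠F − ∠E = 43.02°.
Law of sines: ED = FE·sin F/sin D ≈ 12.721.
Law of sines: DF = FE·sin E/sin D ≈ 5.4362.
Area = ½·FE·ED·sin E ≈ 23.59.
The altitude from F has length 2·area/ED ≈ 3.7089.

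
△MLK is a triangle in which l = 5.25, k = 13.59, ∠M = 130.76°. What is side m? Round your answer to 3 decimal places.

By the law of cosines, m² = l² + k² − 2·l·k·cos M = 305.42, so m ≈ 17.476.

17.476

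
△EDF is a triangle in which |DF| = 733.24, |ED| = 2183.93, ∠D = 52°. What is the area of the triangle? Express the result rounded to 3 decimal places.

Area = ½·|ED|·|DF|·sin D ≈ 6.3094e+05.

630938.474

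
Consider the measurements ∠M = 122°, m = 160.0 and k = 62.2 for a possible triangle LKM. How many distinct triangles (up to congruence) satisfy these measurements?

k·sin M = 62.2·sin(122°) ≈ 52.75.
Since ∠M is not acute, a triangle exists only if m > k; here m > k, so there is exactly one triangle.

1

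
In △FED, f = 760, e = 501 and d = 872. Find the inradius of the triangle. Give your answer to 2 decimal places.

r ≈ 177.79

Semiperimeter s = (760 + 501 + 872)/2 = 1066.5.
Heron's formula: area = √(1066.5·306.5·565.5·194.5) ≈ 1.8961e+05.
Inradius = area/s = 1.8961e+05/1066.5 ≈ 177.79.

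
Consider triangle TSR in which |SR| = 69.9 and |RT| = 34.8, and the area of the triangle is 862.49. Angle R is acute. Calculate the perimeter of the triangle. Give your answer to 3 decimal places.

From area = ½·|SR|·|RT|·sin R, we get sin R = 2·area/(|SR|·|RT|) ≈ 0.70913.
Taking the acute solution, ∠R ≈ 45.16°.
Law of cosines then gives |TS| ≈ 51.641.
Perimeter = 69.9 + 34.8 + 51.641 = 156.34.

perimeter ≈ 156.341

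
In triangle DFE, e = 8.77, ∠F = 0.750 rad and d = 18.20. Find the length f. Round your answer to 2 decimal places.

13.21

By the law of cosines, f² = e² + d² − 2·e·d·cos F = 174.58, so f ≈ 13.213.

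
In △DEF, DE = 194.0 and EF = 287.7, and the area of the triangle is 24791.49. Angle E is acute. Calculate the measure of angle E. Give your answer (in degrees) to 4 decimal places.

From area = ½·DE·EF·sin E, we get sin E = 2·area/(DE·EF) ≈ 0.88836.
Taking the acute solution, ∠E ≈ 62.67°.

∠E ≈ 62.6684°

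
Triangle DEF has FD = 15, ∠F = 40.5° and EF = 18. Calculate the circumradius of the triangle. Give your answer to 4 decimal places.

9.0566

By the law of cosines, DE² = EF² + FD² − 2·EF·FD·cos F = 138.38, so DE ≈ 11.764.
Area = ½·EF·FD·sin F ≈ 87.675.
Circumradius = DE/(2 sin F) ≈ 9.0566.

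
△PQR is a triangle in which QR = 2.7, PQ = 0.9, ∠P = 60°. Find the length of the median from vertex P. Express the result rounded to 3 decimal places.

m_P ≈ 1.786

Law of sines: sin R = PQ·sin P/QR ≈ 0.28868.
Since QR ≥ PQ, only the acute value applies: ∠R ≈ 16.78°.
Then ∠Q = 180° − ∠P − ∠R ≈ 103.22°.
Law of sines gives RP = QR·sin Q/sin P ≈ 3.0351.
Median from P: ½√(2·RP² + 2·PQ² − QR²) ≈ 1.7856.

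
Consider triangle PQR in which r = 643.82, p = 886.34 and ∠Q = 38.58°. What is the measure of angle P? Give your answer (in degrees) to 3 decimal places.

By the law of cosines, q² = r² + p² − 2·r·p·cos Q = 3.0792e+05, so q ≈ 554.9.
Law of cosines again: cos P = (q² + r² − p²)/(2·q·r) ≈ -0.08842, so ∠P ≈ 95.07°.

95.073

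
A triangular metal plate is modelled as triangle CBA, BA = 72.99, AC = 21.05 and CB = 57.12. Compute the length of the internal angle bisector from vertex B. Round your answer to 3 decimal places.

t_B ≈ 63.719

By the law of cosines, cos B = (CB² + BA² − AC²) / (2·CB·BA) ≈ 0.97706, so ∠B ≈ 12.29°.
The bisector from B has length 2·CB·BA·cos(∠B/2)/(CB+BA) ≈ 63.719.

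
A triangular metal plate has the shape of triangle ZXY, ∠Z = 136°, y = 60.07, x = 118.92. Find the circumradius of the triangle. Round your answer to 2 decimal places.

By the law of cosines, z² = x² + y² − 2·x·y·cos Z = 28028, so z ≈ 167.41.
Area = ½·x·y·sin Z ≈ 2481.2.
Circumradius = z/(2 sin Z) ≈ 120.5.

R ≈ 120.50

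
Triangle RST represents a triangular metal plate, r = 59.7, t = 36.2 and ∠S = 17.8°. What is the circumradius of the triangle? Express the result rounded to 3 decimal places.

By the law of cosines, s² = t² + r² − 2·t·r·cos S = 759.16, so s ≈ 27.553.
Area = ½·t·r·sin S ≈ 330.33.
Circumradius = s/(2 sin S) ≈ 45.066.

45.066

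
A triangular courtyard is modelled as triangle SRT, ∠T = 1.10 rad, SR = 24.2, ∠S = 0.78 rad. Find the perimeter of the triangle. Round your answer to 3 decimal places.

69.163

The third angle is ∠R = π − ∠T − ∠S = 1.262 rad.
Law of sines: RT = SR·sin S/sin T ≈ 19.097.
Law of sines: TS = SR·sin R/sin T ≈ 25.866.
Semiperimeter s = (19.097+25.866+24.2)/2 = 34.582.
Perimeter = 19.097 + 25.866 + 24.2 = 69.163.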